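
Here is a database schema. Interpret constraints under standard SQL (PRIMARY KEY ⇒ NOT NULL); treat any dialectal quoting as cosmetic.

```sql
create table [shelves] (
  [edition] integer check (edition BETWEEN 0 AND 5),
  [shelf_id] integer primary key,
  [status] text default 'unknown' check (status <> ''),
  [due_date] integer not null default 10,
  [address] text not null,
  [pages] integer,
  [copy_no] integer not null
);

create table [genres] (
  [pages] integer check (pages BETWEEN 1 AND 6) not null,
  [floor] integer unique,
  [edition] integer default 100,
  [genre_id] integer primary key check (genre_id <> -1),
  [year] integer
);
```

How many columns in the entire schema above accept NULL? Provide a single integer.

6

shelves: 3 nullable (edition, status, pages — PK (shelf_id) and explicit NOT NULL columns excluded).
genres: 3 nullable (floor, edition, year — PK (genre_id) and explicit NOT NULL columns excluded).
Total: 3 + 3 = 6.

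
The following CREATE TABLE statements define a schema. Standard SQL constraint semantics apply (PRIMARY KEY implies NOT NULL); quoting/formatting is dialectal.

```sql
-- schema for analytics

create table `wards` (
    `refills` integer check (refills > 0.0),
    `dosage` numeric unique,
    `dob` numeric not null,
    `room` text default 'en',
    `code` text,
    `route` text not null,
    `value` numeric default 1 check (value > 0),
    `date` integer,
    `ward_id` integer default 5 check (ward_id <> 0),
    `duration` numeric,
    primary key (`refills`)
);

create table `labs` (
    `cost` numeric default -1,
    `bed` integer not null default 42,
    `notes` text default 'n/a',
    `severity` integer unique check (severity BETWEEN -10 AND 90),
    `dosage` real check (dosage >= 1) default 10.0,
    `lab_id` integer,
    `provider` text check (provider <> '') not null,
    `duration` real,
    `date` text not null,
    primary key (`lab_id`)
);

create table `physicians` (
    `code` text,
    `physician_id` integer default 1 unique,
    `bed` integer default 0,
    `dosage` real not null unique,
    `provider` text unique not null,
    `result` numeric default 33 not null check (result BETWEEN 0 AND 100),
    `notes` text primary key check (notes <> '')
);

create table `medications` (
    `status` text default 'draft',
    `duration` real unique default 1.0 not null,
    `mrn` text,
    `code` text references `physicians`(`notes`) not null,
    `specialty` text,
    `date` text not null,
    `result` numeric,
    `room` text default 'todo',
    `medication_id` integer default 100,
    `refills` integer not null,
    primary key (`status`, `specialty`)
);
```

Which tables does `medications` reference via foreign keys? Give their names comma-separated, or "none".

physicians

- code REFERENCES physicians(notes).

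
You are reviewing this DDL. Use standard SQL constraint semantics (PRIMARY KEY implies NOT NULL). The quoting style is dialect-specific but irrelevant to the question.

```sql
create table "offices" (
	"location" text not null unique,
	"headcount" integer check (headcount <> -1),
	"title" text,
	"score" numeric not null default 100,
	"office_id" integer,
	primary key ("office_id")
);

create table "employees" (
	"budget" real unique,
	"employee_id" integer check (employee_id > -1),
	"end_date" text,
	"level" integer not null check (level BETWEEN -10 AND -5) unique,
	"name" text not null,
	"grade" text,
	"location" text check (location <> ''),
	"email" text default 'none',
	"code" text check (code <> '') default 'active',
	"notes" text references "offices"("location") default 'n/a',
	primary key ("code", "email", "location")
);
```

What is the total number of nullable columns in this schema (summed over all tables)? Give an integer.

7

offices: 2 nullable (headcount, title — PK (office_id) and explicit NOT NULL columns excluded).
employees: 5 nullable (budget, employee_id, end_date, grade, notes — PK (code, email, location) and explicit NOT NULL columns excluded).
Total: 2 + 5 = 7.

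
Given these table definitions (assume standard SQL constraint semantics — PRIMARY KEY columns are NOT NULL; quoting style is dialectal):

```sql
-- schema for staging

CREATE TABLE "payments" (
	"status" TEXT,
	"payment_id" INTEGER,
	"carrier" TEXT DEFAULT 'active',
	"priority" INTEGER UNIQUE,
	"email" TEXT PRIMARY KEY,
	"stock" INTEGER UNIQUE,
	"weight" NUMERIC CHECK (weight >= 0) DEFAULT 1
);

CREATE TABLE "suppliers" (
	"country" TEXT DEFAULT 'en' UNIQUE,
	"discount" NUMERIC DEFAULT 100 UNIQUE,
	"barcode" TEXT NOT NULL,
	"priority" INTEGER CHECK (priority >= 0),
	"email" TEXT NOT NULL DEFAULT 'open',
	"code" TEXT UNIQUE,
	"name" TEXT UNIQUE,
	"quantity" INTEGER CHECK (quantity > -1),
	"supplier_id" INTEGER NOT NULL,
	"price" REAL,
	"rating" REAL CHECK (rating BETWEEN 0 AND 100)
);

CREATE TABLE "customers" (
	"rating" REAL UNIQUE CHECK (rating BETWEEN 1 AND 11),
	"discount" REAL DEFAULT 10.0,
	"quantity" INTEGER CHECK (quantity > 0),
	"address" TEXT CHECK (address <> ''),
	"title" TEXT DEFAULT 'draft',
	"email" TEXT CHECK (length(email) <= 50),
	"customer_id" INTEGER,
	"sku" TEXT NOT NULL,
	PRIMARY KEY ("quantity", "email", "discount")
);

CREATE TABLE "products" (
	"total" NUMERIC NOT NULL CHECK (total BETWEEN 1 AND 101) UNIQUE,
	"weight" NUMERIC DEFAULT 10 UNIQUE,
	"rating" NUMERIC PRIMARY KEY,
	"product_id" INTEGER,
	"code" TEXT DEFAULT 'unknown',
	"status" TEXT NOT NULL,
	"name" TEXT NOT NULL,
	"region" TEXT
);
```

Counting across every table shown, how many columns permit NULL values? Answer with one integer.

payments: 6 nullable (status, payment_id, carrier, priority, stock, weight — PK (email) and explicit NOT NULL columns excluded).
suppliers: 8 nullable (country, discount, priority, code, name, quantity, price, rating — PK none and explicit NOT NULL columns excluded).
customers: 4 nullable (rating, address, title, customer_id — PK (quantity, email, discount) and explicit NOT NULL columns excluded).
products: 4 nullable (weight, product_id, code, region — PK (rating) and explicit NOT NULL columns excluded).
Total: 6 + 8 + 4 + 4 = 22.

22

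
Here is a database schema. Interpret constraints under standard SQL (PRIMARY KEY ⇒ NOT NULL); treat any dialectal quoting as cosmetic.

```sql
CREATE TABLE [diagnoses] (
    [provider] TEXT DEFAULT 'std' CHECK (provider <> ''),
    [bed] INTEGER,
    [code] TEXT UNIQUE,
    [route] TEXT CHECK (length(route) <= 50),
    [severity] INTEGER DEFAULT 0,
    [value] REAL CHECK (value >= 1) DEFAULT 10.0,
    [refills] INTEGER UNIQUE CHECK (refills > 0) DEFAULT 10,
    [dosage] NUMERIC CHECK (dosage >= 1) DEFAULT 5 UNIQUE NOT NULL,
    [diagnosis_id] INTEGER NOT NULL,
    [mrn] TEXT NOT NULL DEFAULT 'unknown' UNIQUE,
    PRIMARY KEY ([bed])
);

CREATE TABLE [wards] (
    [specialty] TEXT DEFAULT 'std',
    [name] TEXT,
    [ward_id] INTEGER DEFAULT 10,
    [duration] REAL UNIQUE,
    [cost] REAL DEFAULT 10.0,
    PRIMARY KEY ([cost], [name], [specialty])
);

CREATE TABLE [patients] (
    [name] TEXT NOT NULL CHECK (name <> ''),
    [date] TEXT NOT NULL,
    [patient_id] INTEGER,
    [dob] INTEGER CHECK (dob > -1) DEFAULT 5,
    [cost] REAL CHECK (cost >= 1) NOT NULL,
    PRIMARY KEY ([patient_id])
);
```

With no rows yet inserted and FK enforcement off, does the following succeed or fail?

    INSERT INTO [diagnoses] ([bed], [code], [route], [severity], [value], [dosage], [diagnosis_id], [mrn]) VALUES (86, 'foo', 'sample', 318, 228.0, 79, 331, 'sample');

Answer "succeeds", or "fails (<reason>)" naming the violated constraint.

NOT NULL columns: bed is supplied; diagnosis_id is supplied; dosage is supplied; mrn is supplied.
CHECK constraints: 'sample' satisfies (length(route) <= 50); 228.0 satisfies (value >= 1); 79 satisfies (dosage >= 1).
No constraint is violated.

succeeds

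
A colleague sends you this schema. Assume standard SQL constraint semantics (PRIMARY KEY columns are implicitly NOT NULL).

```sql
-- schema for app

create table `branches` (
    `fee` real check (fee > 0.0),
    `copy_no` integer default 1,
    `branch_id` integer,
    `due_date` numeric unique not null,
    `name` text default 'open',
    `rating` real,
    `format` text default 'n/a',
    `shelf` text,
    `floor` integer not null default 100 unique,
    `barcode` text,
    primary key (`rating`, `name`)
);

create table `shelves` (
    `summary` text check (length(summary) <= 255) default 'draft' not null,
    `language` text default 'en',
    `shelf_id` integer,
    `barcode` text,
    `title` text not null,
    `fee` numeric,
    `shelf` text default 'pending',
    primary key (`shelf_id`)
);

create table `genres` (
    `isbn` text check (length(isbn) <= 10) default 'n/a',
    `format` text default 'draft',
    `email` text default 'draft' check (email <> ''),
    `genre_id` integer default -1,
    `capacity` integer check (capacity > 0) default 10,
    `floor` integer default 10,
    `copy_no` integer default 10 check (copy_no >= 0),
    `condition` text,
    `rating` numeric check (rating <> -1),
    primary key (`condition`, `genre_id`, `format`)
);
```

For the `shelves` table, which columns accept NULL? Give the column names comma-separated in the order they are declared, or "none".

language, barcode, fee, shelf

- summary: declared NOT NULL → not nullable.
- language: DEFAULT only fills an omitted column; an explicit NULL is still allowed → nullable.
- shelf_id: part of the PRIMARY KEY, which implies NOT NULL → not nullable.
- barcode: no NOT NULL constraint applies → nullable.
- title: declared NOT NULL → not nullable.
- fee: no NOT NULL constraint applies → nullable.
- shelf: DEFAULT only fills an omitted column; an explicit NULL is still allowed → nullable.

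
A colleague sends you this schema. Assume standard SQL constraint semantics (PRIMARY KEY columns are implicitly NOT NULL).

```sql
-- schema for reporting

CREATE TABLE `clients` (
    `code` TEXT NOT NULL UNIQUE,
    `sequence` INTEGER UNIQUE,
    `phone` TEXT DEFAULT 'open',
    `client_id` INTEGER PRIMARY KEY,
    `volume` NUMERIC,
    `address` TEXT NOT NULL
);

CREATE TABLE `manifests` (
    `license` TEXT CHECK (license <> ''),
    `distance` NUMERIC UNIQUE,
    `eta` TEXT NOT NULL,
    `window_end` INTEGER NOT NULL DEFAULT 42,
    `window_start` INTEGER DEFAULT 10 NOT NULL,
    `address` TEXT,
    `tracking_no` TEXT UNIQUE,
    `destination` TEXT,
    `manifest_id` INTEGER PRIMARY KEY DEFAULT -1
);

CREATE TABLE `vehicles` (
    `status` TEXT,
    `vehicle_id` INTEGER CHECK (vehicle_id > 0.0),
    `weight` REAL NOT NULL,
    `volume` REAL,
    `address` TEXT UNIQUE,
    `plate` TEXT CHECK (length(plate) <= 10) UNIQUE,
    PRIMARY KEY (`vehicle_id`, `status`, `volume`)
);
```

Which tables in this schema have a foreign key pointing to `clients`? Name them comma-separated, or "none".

No REFERENCES clause anywhere in the schema names clients.

none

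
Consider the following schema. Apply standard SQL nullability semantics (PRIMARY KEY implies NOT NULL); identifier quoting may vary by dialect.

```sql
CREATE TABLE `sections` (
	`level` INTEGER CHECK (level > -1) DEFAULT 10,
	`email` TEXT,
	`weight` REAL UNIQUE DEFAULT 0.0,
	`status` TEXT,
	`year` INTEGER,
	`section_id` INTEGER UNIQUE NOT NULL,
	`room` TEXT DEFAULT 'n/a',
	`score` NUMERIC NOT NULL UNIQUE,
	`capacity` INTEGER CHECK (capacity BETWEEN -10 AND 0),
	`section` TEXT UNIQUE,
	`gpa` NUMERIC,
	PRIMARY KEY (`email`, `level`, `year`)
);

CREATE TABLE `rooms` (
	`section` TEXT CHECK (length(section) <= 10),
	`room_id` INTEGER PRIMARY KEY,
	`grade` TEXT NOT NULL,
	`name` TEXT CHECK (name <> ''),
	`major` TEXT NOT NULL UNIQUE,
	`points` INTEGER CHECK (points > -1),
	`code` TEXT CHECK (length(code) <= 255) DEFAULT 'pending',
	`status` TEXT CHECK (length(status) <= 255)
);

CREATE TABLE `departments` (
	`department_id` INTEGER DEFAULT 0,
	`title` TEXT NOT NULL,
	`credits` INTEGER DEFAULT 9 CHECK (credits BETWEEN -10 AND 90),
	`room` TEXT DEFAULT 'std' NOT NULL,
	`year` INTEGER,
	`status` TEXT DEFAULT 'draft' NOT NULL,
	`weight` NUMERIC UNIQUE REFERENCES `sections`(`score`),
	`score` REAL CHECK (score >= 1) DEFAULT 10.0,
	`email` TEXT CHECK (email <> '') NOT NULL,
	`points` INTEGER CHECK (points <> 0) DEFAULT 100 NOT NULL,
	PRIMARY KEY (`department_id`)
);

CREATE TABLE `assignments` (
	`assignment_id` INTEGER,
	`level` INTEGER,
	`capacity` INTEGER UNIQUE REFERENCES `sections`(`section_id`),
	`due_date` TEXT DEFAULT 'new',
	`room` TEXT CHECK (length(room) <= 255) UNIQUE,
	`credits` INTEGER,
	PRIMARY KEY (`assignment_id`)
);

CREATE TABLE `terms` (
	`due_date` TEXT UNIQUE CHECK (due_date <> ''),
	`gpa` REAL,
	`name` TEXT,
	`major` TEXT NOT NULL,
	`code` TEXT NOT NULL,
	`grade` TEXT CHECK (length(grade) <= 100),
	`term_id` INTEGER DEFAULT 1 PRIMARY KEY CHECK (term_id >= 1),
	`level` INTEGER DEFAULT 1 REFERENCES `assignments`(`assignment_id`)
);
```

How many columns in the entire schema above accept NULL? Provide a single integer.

sections: 6 nullable (weight, status, room, capacity, section, gpa — PK (email, level, year) and explicit NOT NULL columns excluded).
rooms: 5 nullable (section, name, points, code, status — PK (room_id) and explicit NOT NULL columns excluded).
departments: 4 nullable (credits, year, weight, score — PK (department_id) and explicit NOT NULL columns excluded).
assignments: 5 nullable (level, capacity, due_date, room, credits — PK (assignment_id) and explicit NOT NULL columns excluded).
terms: 5 nullable (due_date, gpa, name, grade, level — PK (term_id) and explicit NOT NULL columns excluded).
Total: 6 + 5 + 4 + 5 + 5 = 25.

25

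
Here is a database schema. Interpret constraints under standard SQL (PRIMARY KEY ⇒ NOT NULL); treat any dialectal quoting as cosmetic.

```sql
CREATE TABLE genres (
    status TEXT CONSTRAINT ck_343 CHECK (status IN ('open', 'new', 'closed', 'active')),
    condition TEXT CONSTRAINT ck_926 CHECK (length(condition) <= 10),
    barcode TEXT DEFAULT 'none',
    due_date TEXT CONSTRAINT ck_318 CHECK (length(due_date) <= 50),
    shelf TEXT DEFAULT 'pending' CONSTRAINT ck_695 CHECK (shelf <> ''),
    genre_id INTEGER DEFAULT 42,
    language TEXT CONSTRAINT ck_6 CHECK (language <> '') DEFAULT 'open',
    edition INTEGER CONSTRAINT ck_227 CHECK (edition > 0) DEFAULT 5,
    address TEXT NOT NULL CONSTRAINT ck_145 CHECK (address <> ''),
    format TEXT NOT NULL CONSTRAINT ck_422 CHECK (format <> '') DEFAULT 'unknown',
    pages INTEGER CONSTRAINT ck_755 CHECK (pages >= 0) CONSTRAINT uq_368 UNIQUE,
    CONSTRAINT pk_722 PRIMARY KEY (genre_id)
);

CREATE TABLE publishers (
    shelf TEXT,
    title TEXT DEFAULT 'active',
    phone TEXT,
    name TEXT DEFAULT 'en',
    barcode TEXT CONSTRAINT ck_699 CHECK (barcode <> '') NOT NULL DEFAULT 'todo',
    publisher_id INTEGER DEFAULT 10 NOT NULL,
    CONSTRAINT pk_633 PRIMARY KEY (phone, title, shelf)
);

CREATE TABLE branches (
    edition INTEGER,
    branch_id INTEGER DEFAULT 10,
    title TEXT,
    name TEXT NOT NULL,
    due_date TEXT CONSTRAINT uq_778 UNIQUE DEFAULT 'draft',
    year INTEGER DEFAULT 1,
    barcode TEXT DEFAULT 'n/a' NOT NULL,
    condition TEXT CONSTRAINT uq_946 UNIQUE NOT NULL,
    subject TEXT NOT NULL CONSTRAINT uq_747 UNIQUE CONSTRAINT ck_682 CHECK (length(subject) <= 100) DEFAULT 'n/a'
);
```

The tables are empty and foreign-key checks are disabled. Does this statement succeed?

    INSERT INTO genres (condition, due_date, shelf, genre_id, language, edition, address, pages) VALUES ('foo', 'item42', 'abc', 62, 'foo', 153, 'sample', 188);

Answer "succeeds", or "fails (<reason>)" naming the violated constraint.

NOT NULL columns: address is supplied; format defaults to 'unknown'; genre_id is supplied.
CHECK constraints: 'foo' satisfies (length(condition) <= 10); 'item42' satisfies (length(due_date) <= 50); 'abc' satisfies (shelf <> ''); 'foo' satisfies (language <> ''); 153 satisfies (edition > 0); 'sample' satisfies (address <> ''); 188 satisfies (pages >= 0).
No constraint is violated.

succeeds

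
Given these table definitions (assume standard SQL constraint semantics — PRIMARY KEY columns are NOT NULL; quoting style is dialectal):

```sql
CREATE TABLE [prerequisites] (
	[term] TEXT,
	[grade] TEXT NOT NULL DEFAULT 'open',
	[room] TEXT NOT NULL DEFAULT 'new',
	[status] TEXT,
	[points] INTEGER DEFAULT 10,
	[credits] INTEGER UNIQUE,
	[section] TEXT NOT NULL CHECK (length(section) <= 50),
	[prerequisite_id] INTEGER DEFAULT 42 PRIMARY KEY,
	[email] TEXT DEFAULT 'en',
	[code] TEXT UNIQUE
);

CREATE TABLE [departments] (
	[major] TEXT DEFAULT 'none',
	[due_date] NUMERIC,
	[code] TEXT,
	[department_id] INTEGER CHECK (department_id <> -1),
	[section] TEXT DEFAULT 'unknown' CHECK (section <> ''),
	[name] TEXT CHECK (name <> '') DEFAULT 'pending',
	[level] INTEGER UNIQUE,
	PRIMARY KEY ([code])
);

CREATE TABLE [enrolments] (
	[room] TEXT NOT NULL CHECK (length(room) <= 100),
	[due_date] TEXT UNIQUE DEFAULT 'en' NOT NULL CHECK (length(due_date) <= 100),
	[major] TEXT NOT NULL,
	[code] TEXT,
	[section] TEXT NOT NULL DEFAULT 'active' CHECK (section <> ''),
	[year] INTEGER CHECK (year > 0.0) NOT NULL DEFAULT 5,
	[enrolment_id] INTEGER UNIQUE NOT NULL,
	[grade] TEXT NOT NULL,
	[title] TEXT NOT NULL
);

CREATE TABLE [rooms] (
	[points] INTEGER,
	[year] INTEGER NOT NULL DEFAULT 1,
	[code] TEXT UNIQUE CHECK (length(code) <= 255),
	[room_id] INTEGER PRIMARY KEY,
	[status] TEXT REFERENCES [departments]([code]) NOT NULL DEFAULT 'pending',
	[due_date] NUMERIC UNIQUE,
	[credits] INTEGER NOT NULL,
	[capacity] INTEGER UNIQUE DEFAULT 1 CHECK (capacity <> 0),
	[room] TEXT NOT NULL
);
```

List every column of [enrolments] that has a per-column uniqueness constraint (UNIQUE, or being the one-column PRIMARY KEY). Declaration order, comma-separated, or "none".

due_date, enrolment_id

- room: no UNIQUE or single-column PK constraint.
- due_date: declared UNIQUE → unique.
- major: no UNIQUE or single-column PK constraint.
- code: no UNIQUE or single-column PK constraint.
- section: no UNIQUE or single-column PK constraint.
- year: no UNIQUE or single-column PK constraint.
- enrolment_id: declared UNIQUE → unique.
- grade: no UNIQUE or single-column PK constraint.
- title: no UNIQUE or single-column PK constraint.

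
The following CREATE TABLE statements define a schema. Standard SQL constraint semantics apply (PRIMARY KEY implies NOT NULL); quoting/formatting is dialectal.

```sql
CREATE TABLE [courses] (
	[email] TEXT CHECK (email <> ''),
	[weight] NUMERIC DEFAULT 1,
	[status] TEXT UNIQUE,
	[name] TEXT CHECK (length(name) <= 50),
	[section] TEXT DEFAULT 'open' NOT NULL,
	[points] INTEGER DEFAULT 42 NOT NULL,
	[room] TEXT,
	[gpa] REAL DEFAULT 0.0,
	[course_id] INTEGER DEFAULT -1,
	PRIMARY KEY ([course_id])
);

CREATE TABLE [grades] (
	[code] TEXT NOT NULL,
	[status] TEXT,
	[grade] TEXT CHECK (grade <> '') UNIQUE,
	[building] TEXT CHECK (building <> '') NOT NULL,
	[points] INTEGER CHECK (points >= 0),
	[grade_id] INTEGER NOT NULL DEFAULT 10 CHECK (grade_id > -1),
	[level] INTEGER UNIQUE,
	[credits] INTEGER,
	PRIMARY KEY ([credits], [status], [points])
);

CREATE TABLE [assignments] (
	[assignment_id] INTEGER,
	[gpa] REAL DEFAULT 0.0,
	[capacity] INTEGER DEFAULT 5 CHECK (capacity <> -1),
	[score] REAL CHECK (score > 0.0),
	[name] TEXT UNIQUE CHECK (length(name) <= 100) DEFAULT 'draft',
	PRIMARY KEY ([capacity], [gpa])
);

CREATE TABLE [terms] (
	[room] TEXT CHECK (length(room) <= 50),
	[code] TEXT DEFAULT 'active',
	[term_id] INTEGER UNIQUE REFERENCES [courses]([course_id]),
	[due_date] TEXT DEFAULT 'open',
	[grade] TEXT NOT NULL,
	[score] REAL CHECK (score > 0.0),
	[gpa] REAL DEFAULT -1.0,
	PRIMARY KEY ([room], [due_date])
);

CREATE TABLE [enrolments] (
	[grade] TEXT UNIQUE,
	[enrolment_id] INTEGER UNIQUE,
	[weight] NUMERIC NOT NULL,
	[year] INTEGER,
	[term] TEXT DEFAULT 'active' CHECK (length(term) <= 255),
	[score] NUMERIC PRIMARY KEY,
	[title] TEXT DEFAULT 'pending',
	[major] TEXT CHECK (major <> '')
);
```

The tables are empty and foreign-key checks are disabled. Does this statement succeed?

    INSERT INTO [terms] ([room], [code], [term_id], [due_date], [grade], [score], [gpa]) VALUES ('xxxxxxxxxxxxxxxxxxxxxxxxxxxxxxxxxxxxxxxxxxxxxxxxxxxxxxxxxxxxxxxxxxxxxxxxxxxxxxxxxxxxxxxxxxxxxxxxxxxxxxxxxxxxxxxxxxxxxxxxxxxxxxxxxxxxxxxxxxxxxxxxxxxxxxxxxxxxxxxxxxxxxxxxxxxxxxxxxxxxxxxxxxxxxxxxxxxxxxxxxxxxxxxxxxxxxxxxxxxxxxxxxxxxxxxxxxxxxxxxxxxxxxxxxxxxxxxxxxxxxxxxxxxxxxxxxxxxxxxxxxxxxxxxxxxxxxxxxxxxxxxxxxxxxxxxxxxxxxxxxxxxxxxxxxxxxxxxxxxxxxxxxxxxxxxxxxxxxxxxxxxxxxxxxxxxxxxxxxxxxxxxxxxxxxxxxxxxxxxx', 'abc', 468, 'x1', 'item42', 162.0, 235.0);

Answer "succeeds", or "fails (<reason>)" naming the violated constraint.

The value 'xxxxxxxxxxxxxxxxxxxxxxxxxxxxxxxxxxxxxxxxxxxxxxxxxxxxxxxxxxxxxxxxxxxxxxxxxxxxxxxxxxxxxxxxxxxxxxxxxxxxxxxxxxxxxxxxxxxxxxxxxxxxxxxxxxxxxxxxxxxxxxxxxxxxxxxxxxxxxxxxxxxxxxxxxxxxxxxxxxxxxxxxxxxxxxxxxxxxxxxxxxxxxxxxxxxxxxxxxxxxxxxxxxxxxxxxxxxxxxxxxxxxxxxxxxxxxxxxxxxxxxxxxxxxxxxxxxxxxxxxxxxxxxxxxxxxxxxxxxxxxxxxxxxxxxxxxxxxxxxxxxxxxxxxxxxxxxxxxxxxxxxxxxxxxxxxxxxxxxxxxxxxxxxxxxxxxxxxxxxxxxxxxxxxxxxxxxxxxxxx' for room violates CHECK (length(room) <= 50).

fails (CHECK on room)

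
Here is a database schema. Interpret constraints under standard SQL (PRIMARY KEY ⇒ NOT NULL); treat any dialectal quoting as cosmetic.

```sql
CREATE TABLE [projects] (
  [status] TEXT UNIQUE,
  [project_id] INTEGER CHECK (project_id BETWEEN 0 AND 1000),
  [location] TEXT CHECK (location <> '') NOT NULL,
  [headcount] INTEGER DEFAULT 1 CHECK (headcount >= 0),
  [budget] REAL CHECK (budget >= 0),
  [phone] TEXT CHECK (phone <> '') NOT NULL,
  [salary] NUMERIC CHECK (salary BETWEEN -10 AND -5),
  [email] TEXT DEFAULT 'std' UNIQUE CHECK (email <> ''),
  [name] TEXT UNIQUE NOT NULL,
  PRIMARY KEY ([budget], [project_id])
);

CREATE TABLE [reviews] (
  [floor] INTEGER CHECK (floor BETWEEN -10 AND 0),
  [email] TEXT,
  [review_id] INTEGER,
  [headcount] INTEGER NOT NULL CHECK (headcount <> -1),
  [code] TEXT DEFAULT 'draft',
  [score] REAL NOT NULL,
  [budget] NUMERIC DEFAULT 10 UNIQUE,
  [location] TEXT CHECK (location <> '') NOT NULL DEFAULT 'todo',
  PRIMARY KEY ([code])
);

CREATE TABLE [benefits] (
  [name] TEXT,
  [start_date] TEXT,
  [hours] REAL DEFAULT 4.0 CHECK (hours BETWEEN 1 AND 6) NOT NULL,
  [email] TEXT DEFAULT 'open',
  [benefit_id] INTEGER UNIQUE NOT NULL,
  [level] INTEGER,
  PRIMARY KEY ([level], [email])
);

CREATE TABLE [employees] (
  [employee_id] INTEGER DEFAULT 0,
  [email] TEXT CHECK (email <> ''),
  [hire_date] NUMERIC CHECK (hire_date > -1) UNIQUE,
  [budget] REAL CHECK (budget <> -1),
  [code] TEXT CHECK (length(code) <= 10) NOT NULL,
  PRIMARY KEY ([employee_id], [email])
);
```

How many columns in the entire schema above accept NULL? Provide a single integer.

projects: 4 nullable (status, headcount, salary, email — PK (budget, project_id) and explicit NOT NULL columns excluded).
reviews: 4 nullable (floor, email, review_id, budget — PK (code) and explicit NOT NULL columns excluded).
benefits: 2 nullable (name, start_date — PK (level, email) and explicit NOT NULL columns excluded).
employees: 2 nullable (hire_date, budget — PK (employee_id, email) and explicit NOT NULL columns excluded).
Total: 4 + 4 + 2 + 2 = 12.

12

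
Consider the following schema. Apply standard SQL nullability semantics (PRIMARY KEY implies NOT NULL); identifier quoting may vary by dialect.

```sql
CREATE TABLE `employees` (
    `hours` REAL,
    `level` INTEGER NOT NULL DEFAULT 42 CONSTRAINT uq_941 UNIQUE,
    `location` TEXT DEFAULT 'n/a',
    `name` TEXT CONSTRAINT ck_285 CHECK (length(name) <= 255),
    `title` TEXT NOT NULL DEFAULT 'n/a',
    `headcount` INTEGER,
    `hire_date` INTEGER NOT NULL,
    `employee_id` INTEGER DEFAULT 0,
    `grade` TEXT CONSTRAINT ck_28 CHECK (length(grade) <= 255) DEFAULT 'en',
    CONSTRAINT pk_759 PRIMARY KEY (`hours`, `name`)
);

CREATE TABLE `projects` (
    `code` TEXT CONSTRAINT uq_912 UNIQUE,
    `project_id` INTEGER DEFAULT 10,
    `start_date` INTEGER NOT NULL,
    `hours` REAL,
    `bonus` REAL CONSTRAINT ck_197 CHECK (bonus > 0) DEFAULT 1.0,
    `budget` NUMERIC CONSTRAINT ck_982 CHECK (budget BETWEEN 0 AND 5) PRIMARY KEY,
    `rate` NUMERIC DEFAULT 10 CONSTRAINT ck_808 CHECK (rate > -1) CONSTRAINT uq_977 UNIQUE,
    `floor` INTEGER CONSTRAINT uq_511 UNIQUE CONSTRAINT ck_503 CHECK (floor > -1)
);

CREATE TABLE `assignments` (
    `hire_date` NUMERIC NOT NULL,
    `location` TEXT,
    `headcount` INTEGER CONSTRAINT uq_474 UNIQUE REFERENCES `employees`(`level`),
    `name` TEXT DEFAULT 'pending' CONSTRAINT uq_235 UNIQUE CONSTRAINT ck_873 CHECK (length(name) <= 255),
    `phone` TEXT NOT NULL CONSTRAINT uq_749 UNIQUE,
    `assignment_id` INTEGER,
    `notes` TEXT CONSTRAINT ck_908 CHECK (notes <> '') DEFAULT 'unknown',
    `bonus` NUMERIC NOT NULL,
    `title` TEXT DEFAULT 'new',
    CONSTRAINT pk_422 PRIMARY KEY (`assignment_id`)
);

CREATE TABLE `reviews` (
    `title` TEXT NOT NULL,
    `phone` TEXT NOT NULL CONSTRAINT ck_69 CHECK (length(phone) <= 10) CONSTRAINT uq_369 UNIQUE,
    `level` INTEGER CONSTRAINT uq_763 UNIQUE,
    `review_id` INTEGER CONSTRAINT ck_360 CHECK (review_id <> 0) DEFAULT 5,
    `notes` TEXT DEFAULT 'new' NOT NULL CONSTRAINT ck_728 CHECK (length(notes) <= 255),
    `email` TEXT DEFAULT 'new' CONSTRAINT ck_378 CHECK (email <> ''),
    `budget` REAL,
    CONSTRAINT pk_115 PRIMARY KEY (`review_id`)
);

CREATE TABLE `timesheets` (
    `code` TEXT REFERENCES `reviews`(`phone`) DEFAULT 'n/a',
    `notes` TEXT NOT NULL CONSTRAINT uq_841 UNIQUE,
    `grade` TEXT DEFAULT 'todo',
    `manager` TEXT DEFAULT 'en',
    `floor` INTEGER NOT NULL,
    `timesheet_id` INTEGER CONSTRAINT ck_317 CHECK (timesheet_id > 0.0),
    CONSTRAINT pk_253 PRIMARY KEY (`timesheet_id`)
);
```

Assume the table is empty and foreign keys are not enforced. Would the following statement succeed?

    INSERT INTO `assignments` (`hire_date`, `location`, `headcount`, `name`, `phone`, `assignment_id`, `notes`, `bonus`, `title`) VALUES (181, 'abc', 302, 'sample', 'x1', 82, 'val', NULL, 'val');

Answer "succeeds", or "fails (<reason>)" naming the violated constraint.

fails (NOT NULL on bonus)

bonus is explicitly set to NULL, but bonus is declared NOT NULL.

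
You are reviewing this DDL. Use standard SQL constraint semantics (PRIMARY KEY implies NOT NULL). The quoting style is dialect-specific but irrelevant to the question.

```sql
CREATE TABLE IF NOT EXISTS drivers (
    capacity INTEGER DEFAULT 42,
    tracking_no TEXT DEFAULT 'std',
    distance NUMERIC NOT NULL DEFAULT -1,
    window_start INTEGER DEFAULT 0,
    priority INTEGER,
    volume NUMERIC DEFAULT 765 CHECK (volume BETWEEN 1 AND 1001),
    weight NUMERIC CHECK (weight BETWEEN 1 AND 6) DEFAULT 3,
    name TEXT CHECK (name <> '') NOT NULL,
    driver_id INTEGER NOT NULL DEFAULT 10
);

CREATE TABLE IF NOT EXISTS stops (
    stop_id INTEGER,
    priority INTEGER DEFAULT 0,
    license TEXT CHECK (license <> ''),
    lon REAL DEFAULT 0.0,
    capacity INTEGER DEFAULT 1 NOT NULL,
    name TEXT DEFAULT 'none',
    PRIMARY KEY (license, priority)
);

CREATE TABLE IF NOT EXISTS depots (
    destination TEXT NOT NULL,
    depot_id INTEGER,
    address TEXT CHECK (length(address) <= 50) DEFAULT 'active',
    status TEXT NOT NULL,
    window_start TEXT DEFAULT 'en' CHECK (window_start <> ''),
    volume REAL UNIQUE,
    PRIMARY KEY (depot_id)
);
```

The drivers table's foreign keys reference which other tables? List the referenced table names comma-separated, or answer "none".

none

No column in drivers has a REFERENCES clause.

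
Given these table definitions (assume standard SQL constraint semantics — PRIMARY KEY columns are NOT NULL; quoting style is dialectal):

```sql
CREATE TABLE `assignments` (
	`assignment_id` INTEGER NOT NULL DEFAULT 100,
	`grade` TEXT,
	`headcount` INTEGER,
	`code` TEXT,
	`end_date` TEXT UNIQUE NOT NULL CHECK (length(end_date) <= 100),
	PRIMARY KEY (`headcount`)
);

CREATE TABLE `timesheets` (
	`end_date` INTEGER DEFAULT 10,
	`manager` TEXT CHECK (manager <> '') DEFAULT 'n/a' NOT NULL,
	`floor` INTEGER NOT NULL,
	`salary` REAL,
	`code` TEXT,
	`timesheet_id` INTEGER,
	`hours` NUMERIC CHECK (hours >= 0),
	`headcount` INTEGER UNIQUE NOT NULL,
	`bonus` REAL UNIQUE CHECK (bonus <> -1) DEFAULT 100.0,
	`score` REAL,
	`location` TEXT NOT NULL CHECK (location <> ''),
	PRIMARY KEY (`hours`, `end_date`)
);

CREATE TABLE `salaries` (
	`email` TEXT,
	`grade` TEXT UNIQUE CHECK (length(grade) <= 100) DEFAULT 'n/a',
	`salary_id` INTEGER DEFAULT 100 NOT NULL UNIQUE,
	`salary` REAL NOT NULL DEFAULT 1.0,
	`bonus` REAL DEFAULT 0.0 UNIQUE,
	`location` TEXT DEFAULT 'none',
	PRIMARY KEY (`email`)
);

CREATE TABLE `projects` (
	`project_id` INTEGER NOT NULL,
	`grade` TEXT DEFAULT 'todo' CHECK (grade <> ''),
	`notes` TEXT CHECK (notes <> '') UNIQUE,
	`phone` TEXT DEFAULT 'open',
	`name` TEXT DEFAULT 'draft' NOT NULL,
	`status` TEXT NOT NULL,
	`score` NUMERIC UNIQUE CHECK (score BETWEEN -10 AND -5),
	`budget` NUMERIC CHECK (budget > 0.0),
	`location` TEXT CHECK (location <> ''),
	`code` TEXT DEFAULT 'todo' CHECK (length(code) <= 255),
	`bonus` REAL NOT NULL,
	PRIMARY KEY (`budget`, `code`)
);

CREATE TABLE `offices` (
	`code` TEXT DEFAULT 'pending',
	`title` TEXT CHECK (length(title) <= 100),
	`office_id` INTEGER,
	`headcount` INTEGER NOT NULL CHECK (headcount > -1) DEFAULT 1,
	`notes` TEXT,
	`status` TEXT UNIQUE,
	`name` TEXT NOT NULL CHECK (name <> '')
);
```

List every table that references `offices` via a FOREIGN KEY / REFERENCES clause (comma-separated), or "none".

No REFERENCES clause anywhere in the schema names offices.

none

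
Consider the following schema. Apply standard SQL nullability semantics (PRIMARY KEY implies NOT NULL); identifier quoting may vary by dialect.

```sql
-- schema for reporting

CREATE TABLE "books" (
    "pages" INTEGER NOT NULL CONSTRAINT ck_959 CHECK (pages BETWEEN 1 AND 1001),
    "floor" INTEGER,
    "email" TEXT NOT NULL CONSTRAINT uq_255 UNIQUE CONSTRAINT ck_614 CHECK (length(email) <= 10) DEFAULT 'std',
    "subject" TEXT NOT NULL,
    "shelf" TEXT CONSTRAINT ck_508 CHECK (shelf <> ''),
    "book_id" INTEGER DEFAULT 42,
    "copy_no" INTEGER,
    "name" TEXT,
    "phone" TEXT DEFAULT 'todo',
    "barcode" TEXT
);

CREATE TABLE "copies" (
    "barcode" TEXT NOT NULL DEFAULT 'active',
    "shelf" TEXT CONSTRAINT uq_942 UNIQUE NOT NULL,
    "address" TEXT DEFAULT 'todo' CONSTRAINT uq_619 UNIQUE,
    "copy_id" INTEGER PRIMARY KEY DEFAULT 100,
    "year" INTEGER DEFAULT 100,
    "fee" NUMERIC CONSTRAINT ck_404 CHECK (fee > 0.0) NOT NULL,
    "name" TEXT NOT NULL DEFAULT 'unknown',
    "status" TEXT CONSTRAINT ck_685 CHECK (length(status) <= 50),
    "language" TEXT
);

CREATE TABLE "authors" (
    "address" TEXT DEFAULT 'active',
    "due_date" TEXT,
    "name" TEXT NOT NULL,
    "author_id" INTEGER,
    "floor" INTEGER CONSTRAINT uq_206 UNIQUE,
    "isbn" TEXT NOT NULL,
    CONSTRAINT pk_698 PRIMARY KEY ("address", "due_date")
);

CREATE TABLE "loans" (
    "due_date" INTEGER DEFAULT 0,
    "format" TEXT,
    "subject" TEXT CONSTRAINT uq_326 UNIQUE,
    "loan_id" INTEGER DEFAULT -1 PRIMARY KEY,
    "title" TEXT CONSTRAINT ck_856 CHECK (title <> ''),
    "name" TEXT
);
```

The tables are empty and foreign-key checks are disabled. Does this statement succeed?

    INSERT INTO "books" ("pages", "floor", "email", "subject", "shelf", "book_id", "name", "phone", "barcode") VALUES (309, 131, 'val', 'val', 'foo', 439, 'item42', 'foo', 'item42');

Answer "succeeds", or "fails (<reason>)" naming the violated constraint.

succeeds

NOT NULL columns: email is supplied; pages is supplied; subject is supplied.
CHECK constraints: 309 satisfies (pages BETWEEN 1 AND 1001); 'val' satisfies (length(email) <= 10); 'foo' satisfies (shelf <> '').
No constraint is violated.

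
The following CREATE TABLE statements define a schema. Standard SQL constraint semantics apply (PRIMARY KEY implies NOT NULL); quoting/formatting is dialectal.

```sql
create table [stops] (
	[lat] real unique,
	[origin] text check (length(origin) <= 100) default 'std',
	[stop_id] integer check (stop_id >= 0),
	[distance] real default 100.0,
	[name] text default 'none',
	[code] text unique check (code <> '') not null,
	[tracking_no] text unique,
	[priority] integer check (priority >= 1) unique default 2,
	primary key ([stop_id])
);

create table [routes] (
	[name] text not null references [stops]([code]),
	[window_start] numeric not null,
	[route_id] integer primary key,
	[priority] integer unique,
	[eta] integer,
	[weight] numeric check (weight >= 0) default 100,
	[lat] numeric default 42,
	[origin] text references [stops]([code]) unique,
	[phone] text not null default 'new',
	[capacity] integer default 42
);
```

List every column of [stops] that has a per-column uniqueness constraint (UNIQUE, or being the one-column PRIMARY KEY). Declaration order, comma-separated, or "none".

- lat: declared UNIQUE → unique.
- origin: no UNIQUE or single-column PK constraint.
- stop_id: single-column PRIMARY KEY → unique.
- distance: no UNIQUE or single-column PK constraint.
- name: no UNIQUE or single-column PK constraint.
- code: declared UNIQUE → unique.
- tracking_no: declared UNIQUE → unique.
- priority: declared UNIQUE → unique.

lat, stop_id, code, tracking_no, priority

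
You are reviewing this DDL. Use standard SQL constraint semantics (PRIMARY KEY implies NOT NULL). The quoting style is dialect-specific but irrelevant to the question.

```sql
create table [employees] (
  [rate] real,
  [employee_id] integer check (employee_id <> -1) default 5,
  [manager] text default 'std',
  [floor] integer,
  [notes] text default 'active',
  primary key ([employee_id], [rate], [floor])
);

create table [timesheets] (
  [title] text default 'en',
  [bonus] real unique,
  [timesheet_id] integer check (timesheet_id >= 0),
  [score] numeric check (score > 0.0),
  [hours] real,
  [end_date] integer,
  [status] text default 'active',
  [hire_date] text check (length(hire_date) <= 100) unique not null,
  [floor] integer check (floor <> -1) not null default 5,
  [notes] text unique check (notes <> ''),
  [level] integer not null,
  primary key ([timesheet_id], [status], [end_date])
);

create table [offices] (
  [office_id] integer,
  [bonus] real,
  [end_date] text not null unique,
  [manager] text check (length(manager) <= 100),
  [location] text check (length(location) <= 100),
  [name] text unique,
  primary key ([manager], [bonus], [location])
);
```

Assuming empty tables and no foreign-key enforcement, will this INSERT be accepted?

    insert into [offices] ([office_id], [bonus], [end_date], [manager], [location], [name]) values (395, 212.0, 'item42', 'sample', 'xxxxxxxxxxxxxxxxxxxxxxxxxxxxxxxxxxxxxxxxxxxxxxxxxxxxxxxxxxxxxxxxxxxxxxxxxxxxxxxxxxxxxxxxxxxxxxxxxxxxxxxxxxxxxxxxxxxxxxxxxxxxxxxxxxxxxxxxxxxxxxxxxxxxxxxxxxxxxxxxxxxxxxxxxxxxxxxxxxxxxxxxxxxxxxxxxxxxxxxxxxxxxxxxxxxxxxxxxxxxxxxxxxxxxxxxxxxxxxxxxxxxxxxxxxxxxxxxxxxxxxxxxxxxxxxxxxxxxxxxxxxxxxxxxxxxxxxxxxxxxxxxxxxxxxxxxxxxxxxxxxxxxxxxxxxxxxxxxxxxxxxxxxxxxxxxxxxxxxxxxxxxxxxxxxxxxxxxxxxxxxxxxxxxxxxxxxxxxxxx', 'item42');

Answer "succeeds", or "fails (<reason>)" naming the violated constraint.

The value 'xxxxxxxxxxxxxxxxxxxxxxxxxxxxxxxxxxxxxxxxxxxxxxxxxxxxxxxxxxxxxxxxxxxxxxxxxxxxxxxxxxxxxxxxxxxxxxxxxxxxxxxxxxxxxxxxxxxxxxxxxxxxxxxxxxxxxxxxxxxxxxxxxxxxxxxxxxxxxxxxxxxxxxxxxxxxxxxxxxxxxxxxxxxxxxxxxxxxxxxxxxxxxxxxxxxxxxxxxxxxxxxxxxxxxxxxxxxxxxxxxxxxxxxxxxxxxxxxxxxxxxxxxxxxxxxxxxxxxxxxxxxxxxxxxxxxxxxxxxxxxxxxxxxxxxxxxxxxxxxxxxxxxxxxxxxxxxxxxxxxxxxxxxxxxxxxxxxxxxxxxxxxxxxxxxxxxxxxxxxxxxxxxxxxxxxxxxxxxxxx' for location violates CHECK (length(location) <= 100).

fails (CHECK on location)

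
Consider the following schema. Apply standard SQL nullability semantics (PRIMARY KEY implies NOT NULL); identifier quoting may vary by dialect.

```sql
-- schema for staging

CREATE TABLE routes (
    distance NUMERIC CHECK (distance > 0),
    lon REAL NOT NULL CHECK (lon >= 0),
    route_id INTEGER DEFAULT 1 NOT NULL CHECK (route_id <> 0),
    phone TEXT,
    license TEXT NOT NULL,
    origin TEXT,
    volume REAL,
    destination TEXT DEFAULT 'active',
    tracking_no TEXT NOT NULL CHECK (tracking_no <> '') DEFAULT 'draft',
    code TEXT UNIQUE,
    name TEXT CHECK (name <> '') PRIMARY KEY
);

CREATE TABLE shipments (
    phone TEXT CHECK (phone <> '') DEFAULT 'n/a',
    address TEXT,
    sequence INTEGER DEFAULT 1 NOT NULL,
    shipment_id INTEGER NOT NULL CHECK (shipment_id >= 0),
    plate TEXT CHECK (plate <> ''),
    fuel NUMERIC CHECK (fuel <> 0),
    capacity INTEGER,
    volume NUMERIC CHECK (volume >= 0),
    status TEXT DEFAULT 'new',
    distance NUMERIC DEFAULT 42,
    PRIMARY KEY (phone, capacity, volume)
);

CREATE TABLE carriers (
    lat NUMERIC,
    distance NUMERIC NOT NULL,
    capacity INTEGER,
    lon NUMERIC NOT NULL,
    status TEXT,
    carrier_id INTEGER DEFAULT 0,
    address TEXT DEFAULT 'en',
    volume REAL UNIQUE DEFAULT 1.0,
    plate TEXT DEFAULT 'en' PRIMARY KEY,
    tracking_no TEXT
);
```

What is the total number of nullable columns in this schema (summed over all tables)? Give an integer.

18

routes: 6 nullable (distance, phone, origin, volume, destination, code — PK (name) and explicit NOT NULL columns excluded).
shipments: 5 nullable (address, plate, fuel, status, distance — PK (phone, capacity, volume) and explicit NOT NULL columns excluded).
carriers: 7 nullable (lat, capacity, status, carrier_id, address, volume, tracking_no — PK (plate) and explicit NOT NULL columns excluded).
Total: 6 + 5 + 7 = 18.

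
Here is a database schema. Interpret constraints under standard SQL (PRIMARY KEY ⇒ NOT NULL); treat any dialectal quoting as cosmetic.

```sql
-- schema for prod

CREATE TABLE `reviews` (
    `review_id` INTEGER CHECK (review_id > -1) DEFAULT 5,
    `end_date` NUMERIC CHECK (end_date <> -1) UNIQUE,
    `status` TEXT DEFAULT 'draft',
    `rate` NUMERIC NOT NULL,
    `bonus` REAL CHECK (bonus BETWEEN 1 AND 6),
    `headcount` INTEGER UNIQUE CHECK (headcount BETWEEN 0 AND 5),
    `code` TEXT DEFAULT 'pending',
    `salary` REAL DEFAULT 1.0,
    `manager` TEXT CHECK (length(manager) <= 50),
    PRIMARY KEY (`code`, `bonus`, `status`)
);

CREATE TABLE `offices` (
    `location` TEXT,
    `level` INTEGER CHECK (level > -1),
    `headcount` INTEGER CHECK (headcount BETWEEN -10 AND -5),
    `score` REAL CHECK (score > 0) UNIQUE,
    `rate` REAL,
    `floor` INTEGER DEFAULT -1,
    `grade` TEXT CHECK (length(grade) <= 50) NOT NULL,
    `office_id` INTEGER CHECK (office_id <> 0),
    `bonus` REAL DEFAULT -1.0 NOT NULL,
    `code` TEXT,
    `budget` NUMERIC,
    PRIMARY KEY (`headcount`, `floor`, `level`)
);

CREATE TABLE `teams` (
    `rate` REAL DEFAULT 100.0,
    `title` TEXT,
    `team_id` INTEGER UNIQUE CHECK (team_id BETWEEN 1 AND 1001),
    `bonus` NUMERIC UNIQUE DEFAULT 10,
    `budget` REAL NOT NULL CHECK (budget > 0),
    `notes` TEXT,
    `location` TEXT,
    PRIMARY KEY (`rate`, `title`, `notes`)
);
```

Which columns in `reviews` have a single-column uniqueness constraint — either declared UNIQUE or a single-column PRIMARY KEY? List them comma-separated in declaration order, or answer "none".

- review_id: no UNIQUE or single-column PK constraint.
- end_date: declared UNIQUE → unique.
- status: part of a composite PRIMARY KEY — only the tuple is unique, not this column on its own.
- rate: no UNIQUE or single-column PK constraint.
- bonus: part of a composite PRIMARY KEY — only the tuple is unique, not this column on its own.
- headcount: declared UNIQUE → unique.
- code: part of a composite PRIMARY KEY — only the tuple is unique, not this column on its own.
- salary: no UNIQUE or single-column PK constraint.
- manager: no UNIQUE or single-column PK constraint.

end_date, headcount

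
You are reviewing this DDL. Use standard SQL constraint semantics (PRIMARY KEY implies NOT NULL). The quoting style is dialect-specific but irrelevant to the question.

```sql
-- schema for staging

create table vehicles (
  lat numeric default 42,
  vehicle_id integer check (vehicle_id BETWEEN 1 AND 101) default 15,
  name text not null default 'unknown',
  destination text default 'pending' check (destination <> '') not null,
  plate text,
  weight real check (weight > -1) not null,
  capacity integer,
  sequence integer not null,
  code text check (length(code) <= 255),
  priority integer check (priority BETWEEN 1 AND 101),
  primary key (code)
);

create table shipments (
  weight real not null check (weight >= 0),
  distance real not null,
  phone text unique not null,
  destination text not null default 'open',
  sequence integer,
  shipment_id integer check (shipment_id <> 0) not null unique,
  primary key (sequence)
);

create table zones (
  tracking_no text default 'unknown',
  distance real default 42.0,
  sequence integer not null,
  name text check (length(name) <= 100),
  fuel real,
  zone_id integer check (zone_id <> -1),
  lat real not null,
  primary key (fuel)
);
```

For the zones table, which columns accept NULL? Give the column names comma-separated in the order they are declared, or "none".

tracking_no, distance, name, zone_id

- tracking_no: DEFAULT only fills an omitted column; an explicit NULL is still allowed → nullable.
- distance: DEFAULT only fills an omitted column; an explicit NULL is still allowed → nullable.
- sequence: declared NOT NULL → not nullable.
- name: CHECK does not forbid NULL (a CHECK constraint passes when its expression is NULL) → nullable.
- fuel: part of the PRIMARY KEY, which implies NOT NULL → not nullable.
- zone_id: CHECK does not forbid NULL (a CHECK constraint passes when its expression is NULL) → nullable.
- lat: declared NOT NULL → not nullable.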